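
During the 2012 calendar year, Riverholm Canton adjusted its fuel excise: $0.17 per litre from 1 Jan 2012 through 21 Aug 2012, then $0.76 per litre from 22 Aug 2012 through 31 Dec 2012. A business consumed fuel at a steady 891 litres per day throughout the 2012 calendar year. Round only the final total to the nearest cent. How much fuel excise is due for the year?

1 Jan – 21 Aug 2012: 234 days × 891 litres/day = 208,494 litres at $0.17/litre → $35,443.98
22 Aug – 31 Dec 2012: 132 days × 891 litres/day = 117,612 litres at $0.76/litre → $89,385.12

$124,829.10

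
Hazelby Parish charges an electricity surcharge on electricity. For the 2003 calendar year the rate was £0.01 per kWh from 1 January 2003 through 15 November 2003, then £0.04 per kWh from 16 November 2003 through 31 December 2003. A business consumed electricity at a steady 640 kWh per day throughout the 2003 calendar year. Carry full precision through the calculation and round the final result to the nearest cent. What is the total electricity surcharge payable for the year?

£3,219.20

1 January – 15 November 2003: 319 days × 640 kWh/day = 204,160 kWh at £0.01/kWh → £2,041.60
16 November – 31 December 2003: 46 days × 640 kWh/day = 29,440 kWh at £0.04/kWh → £1,177.60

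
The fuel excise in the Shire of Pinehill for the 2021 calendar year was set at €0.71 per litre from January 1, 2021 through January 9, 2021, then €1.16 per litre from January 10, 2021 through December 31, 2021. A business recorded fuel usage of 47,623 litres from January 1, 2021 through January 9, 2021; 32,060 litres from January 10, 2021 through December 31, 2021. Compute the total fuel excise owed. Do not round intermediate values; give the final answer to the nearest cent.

€71,001.93

January 1 – January 9, 2021: 47,623 litres at €0.71/litre → €33,812.33
January 10 – December 31, 2021: 32,060 litres at €1.16/litre → €37,189.60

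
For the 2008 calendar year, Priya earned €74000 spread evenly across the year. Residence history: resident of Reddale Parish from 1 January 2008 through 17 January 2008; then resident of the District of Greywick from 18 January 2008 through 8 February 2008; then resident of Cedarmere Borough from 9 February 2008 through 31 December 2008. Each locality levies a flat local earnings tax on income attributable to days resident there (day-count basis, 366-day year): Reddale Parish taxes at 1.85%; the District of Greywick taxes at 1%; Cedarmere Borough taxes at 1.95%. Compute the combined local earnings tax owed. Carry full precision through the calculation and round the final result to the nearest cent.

€1397.31

Reddale Parish, 1 January – 17 January 2008: 17 days → €74000 × 1.85% × 17/366 = €63.5874
The District of Greywick, 18 January – 8 February 2008: 22 days → €74000 × 1% × 22/366 = €44.4809
Cedarmere Borough, 9 February – 31 December 2008: 327 days → €74000 × 1.95% × 327/366 = €1289.2377
Total = €1397.3060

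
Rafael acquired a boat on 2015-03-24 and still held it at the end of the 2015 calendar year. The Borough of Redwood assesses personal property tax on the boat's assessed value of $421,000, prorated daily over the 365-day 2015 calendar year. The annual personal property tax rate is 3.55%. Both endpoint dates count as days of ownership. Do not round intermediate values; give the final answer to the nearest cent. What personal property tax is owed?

Days held (2015-03-24 to 2015-12-31): 283 out of 365
Tax = $421,000 × 3.55% × 283/365 = $11,587.8808

$11,587.88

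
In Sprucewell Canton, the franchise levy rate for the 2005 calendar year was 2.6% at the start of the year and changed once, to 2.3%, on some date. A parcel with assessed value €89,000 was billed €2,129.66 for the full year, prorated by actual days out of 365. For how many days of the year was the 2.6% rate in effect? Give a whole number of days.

Let d = days at the first rate; then 365 − d days at the second rate.
€89,000 × [2.6%·d + 2.3%·(365−d)] / 365 = €2,129.66
Solving gives d = 113, so the new rate took effect on April 24, 2005.

113 days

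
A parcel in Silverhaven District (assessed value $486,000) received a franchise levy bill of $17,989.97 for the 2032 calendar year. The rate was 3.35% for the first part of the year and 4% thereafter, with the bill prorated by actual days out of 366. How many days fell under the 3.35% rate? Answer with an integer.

168 days

Let d = days at the first rate; then 366 − d days at the second rate.
$486,000 × [3.35%·d + 4%·(366−d)] / 366 = $17,989.97
Solving gives d = 168, so the new rate took effect on 17 Jun 2032.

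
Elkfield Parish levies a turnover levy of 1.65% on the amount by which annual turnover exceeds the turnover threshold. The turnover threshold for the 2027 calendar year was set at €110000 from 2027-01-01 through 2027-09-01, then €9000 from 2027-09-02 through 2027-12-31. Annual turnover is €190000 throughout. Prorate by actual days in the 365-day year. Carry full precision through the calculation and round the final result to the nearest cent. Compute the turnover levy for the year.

2027-01-01 to 2027-09-01: 244 days, exemption €110000 → (€190000 − €110000) × 1.65% × 244/365 = €882.4110
2027-09-02 to 2027-12-31: 121 days, exemption €9000 → (€190000 − €9000) × 1.65% × 121/365 = €990.0452
Total = €1872.4562

€1872.46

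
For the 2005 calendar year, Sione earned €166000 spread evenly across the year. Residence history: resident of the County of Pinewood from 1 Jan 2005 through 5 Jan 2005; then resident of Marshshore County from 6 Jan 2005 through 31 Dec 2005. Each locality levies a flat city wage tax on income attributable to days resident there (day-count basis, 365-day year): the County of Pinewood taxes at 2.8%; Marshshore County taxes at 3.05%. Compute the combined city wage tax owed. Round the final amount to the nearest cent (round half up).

€5057.32

The County of Pinewood, 1 Jan – 5 Jan 2005: 5 days → €166000 × 2.8% × 5/365 = €63.6712
Marshshore County, 6 Jan – 31 Dec 2005: 360 days → €166000 × 3.05% × 360/365 = €4993.6438
Total = €5057.3151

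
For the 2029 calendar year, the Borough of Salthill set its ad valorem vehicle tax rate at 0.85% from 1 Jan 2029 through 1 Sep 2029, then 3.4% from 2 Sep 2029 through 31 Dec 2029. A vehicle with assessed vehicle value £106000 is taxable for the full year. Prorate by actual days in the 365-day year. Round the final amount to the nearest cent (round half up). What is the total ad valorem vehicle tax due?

1 Jan – 1 Sep 2029: 244 days at 0.85% → £106000 × 0.85% × 244/365 = £602.3123
2 Sep – 31 Dec 2029: 121 days at 3.4% → £106000 × 3.4% × 121/365 = £1194.7507
Total = £1797.0630

£1797.06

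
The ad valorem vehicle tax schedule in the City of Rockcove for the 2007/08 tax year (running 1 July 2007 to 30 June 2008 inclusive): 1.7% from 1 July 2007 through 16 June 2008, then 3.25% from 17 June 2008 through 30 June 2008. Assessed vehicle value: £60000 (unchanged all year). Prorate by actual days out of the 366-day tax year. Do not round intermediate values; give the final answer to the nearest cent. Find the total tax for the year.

£1055.57

1 July 2007 – 16 June 2008: 352 days at 1.7% → £60000 × 1.7% × 352/366 = £980.9836
17 June – 30 June 2008: 14 days at 3.25% → £60000 × 3.25% × 14/366 = £74.5902
Total = £1055.5738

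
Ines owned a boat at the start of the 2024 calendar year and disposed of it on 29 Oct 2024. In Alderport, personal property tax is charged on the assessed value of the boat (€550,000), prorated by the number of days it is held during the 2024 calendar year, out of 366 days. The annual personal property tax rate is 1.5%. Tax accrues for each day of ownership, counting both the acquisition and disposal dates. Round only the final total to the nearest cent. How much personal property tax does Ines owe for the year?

Days held (1 Jan – 29 Oct 2024): 303 out of 366
Tax = €550,000 × 1.5% × 303/366 = €6,829.9180

€6,829.92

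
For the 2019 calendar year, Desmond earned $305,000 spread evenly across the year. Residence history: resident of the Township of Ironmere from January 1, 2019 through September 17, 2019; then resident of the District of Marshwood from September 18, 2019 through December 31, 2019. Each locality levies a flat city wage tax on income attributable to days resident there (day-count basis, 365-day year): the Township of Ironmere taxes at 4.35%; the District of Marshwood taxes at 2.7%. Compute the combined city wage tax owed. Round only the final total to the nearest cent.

$11,819.79

The Township of Ironmere, January 1 – September 17, 2019: 260 days → $305,000 × 4.35% × 260/365 = $9,450.8219
The District of Marshwood, September 18 – December 31, 2019: 105 days → $305,000 × 2.7% × 105/365 = $2,368.9726
Total = $11,819.7945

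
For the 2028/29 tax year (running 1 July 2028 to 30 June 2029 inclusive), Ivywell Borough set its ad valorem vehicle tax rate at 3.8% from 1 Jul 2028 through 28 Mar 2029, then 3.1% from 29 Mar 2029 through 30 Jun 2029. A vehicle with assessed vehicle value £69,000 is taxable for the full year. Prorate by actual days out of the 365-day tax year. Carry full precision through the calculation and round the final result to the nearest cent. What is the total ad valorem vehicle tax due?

1 Jul 2028 – 28 Mar 2029: 271 days at 3.8% → £69,000 × 3.8% × 271/365 = £1,946.7452
29 Mar – 30 Jun 2029: 94 days at 3.1% → £69,000 × 3.1% × 94/365 = £550.8658
Total = £2,497.6110

£2,497.61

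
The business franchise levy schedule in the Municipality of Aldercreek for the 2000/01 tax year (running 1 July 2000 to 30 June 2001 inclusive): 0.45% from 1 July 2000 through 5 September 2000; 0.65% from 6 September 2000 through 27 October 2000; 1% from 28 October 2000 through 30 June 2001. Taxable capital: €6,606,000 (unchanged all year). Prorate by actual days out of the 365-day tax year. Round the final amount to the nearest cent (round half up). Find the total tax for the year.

€56,096.70

1 July – 5 September 2000: 67 days at 0.45% → €6,606,000 × 0.45% × 67/365 = €5,456.7370
6 September – 27 October 2000: 52 days at 0.65% → €6,606,000 × 0.65% × 52/365 = €6,117.3370
28 October 2000 – 30 June 2001: 246 days at 1% → €6,606,000 × 1% × 246/365 = €44,522.6301
Total = €56,096.7041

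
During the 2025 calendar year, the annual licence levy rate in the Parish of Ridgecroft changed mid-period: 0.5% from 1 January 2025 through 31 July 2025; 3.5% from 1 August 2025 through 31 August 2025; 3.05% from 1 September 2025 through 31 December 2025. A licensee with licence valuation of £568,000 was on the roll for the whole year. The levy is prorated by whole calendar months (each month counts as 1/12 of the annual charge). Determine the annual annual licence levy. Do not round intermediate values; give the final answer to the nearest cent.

£9,088.00

1 January – 31 July 2025: 7 months at 0.5% → £568,000 × 0.5% × 7/12 = £1,656.6667
1 August – 31 August 2025: 1 month at 3.5% → £568,000 × 3.5% × 1/12 = £1,656.6667
1 September – 31 December 2025: 4 months at 3.05% → £568,000 × 3.05% × 4/12 = £5,774.6667
Total = £9,088.0000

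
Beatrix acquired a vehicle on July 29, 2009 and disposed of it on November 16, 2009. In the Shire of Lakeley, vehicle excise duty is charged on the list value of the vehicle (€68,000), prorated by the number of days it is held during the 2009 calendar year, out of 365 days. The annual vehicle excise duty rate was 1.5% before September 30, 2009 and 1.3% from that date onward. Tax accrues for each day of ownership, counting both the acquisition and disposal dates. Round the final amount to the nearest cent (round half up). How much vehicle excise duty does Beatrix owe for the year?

€292.31

July 29 – September 29, 2009: 63 days at 1.5% → €68,000 × 1.5% × 63/365 = €176.0548
September 30 – November 16, 2009: 48 days at 1.3% → €68,000 × 1.3% × 48/365 = €116.2521
Total = €292.3068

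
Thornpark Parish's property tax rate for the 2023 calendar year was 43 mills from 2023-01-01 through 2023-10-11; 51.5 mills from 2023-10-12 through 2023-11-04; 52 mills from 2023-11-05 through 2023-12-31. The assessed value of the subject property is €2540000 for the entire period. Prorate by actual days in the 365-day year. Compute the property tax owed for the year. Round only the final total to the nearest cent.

2023-01-01 to 2023-10-11: 284 days at 43 mills → €2540000 × 4.3% × 284/365 = €84982.1370
2023-10-12 to 2023-11-04: 24 days at 51.5 mills → €2540000 × 5.15% × 24/365 = €8601.2055
2023-11-05 to 2023-12-31: 57 days at 52 mills → €2540000 × 5.2% × 57/365 = €20626.1918
Total = €114209.5342

€114209.53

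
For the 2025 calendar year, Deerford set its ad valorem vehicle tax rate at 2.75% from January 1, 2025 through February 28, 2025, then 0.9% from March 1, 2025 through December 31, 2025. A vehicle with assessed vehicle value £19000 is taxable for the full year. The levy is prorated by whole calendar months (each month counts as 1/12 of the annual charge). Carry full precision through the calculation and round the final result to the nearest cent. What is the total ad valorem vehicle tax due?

£229.58

January 1 – February 28, 2025: 2 months at 2.75% → £19000 × 2.75% × 2/12 = £87.0833
March 1 – December 31, 2025: 10 months at 0.9% → £19000 × 0.9% × 10/12 = £142.5000
Total = £229.5833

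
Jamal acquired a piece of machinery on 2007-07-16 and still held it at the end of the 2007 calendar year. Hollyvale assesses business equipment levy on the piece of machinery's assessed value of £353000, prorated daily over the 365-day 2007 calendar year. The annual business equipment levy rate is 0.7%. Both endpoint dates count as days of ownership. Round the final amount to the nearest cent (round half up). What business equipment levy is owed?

Days held (2007-07-16 to 2007-12-31): 169 out of 365
Tax = £353000 × 0.7% × 169/365 = £1144.1068

£1144.11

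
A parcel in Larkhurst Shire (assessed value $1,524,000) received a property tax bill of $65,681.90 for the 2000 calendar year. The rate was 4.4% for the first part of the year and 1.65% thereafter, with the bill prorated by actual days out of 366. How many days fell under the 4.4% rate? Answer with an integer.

Let d = days at the first rate; then 366 − d days at the second rate.
$1,524,000 × [4.4%·d + 1.65%·(366−d)] / 366 = $65,681.90
Solving gives d = 354, so the new rate took effect on 20 December 2000.

354 days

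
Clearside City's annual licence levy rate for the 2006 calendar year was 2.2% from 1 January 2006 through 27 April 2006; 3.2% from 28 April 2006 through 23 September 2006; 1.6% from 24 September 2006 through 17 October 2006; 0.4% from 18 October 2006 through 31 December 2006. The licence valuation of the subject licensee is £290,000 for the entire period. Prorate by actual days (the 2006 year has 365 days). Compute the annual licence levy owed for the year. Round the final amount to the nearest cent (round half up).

1 January – 27 April 2006: 117 days at 2.2% → £290,000 × 2.2% × 117/365 = £2,045.0959
28 April – 23 September 2006: 149 days at 3.2% → £290,000 × 3.2% × 149/365 = £3,788.2740
24 September – 17 October 2006: 24 days at 1.6% → £290,000 × 1.6% × 24/365 = £305.0959
18 October – 31 December 2006: 75 days at 0.4% → £290,000 × 0.4% × 75/365 = £238.3562
Total = £6,376.8219

£6,376.82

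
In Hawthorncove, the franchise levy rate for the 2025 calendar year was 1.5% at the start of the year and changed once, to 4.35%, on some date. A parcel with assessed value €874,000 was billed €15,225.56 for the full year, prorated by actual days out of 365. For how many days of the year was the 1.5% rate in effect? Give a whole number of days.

334 days

Let d = days at the first rate; then 365 − d days at the second rate.
€874,000 × [1.5%·d + 4.35%·(365−d)] / 365 = €15,225.56
Solving gives d = 334, so the new rate took effect on 1 Dec 2025.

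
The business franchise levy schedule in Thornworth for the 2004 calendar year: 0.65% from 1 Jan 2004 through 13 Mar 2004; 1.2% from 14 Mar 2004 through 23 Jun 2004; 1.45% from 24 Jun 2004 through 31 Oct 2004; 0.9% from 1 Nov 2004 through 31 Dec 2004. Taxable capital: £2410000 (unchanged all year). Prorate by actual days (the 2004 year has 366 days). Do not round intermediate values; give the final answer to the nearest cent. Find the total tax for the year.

1 Jan – 13 Mar 2004: 73 days at 0.65% → £2410000 × 0.65% × 73/366 = £3124.4399
14 Mar – 23 Jun 2004: 102 days at 1.2% → £2410000 × 1.2% × 102/366 = £8059.6721
24 Jun – 31 Oct 2004: 130 days at 1.45% → £2410000 × 1.45% × 130/366 = £12412.1585
1 Nov – 31 Dec 2004: 61 days at 0.9% → £2410000 × 0.9% × 61/366 = £3615.0000
Total = £27211.2705

£27211.27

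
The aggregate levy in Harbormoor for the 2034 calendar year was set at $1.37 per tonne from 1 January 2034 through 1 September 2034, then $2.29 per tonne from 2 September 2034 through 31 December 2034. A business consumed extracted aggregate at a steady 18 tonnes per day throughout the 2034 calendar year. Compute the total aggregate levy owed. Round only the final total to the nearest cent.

$11,004.66

1 January – 1 September 2034: 244 days × 18 tonnes/day = 4,392 tonnes at $1.37/tonne → $6,017.04
2 September – 31 December 2034: 121 days × 18 tonnes/day = 2,178 tonnes at $2.29/tonne → $4,987.62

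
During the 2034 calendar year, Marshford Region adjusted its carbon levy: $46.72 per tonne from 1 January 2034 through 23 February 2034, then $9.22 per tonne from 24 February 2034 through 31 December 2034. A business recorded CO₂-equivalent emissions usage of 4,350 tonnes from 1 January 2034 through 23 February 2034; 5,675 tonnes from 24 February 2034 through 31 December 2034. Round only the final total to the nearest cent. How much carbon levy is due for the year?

$255555.50

1 January – 23 February 2034: 4,350 tonnes at $46.72/tonne → $203232.00
24 February – 31 December 2034: 5,675 tonnes at $9.22/tonne → $52323.50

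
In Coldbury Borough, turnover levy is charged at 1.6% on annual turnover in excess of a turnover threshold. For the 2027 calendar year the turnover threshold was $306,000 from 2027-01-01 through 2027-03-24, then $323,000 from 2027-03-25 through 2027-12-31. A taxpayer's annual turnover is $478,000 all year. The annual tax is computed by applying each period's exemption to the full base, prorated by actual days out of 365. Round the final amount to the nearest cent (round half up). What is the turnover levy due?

$2,541.85

2027-01-01 to 2027-03-24: 83 days, exemption $306,000 → ($478,000 − $306,000) × 1.6% × 83/365 = $625.7973
2027-03-25 to 2027-12-31: 282 days, exemption $323,000 → ($478,000 − $323,000) × 1.6% × 282/365 = $1,916.0548
Total = $2,541.8521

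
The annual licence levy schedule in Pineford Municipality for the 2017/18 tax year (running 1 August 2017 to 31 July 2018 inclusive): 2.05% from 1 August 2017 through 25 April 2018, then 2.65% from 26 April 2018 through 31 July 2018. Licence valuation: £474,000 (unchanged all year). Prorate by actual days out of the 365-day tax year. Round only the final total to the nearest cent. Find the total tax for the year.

£10,472.80

1 August 2017 – 25 April 2018: 268 days at 2.05% → £474,000 × 2.05% × 268/365 = £7,134.6740
26 April – 31 July 2018: 97 days at 2.65% → £474,000 × 2.65% × 97/365 = £3,338.1288
Total = £10,472.8027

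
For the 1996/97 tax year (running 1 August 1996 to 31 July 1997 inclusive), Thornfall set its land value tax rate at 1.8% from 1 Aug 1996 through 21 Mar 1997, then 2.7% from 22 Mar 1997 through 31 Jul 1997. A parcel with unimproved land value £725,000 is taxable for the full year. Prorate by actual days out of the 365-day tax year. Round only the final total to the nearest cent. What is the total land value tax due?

£15,409.73

1 Aug 1996 – 21 Mar 1997: 233 days at 1.8% → £725,000 × 1.8% × 233/365 = £8,330.5479
22 Mar – 31 Jul 1997: 132 days at 2.7% → £725,000 × 2.7% × 132/365 = £7,079.1781
Total = £15,409.7260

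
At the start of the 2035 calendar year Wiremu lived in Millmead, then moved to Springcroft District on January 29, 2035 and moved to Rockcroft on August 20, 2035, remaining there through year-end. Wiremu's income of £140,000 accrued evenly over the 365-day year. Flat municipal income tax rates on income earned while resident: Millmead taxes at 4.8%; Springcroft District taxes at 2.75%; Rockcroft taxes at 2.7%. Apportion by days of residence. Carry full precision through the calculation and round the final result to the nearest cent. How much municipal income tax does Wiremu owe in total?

Millmead, January 1 – January 28, 2035: 28 days → £140,000 × 4.8% × 28/365 = £515.5068
Springcroft District, January 29 – August 19, 2035: 203 days → £140,000 × 2.75% × 203/365 = £2,141.2329
Rockcroft, August 20 – December 31, 2035: 134 days → £140,000 × 2.7% × 134/365 = £1,387.7260
Total = £4,044.4658

£4,044.47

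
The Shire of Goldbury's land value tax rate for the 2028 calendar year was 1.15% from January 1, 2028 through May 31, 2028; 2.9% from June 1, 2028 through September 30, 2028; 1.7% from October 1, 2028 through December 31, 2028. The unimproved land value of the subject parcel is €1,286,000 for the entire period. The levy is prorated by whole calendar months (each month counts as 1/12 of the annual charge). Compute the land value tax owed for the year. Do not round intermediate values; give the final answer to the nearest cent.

€24,058.92

January 1 – May 31, 2028: 5 months at 1.15% → €1,286,000 × 1.15% × 5/12 = €6,162.0833
June 1 – September 30, 2028: 4 months at 2.9% → €1,286,000 × 2.9% × 4/12 = €12,431.3333
October 1 – December 31, 2028: 3 months at 1.7% → €1,286,000 × 1.7% × 3/12 = €5,465.5000
Total = €24,058.9167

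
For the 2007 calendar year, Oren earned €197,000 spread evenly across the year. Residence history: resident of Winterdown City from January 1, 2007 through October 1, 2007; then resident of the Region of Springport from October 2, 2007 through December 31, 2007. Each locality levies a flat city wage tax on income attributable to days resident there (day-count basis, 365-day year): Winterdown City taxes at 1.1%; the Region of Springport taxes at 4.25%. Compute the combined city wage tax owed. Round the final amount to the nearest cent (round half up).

Winterdown City, January 1 – October 1, 2007: 274 days → €197,000 × 1.1% × 274/365 = €1,626.7342
The Region of Springport, October 2 – December 31, 2007: 91 days → €197,000 × 4.25% × 91/365 = €2,087.3904
Total = €3,714.1247

€3,714.12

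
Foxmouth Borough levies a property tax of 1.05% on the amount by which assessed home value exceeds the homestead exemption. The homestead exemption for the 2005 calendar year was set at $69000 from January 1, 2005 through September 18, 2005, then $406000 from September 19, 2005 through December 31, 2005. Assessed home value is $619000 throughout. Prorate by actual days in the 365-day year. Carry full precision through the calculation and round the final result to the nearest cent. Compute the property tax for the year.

$4766.77

January 1 – September 18, 2005: 261 days, exemption $69000 → ($619000 − $69000) × 1.05% × 261/365 = $4129.5205
September 19 – December 31, 2005: 104 days, exemption $406000 → ($619000 − $406000) × 1.05% × 104/365 = $637.2493
Total = $4766.7699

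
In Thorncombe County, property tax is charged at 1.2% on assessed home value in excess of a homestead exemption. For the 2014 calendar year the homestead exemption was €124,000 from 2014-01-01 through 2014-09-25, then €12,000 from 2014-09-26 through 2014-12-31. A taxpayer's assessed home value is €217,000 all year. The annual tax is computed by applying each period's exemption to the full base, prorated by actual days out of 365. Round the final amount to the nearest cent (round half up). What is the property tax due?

2014-01-01 to 2014-09-25: 268 days, exemption €124,000 → (€217,000 − €124,000) × 1.2% × 268/365 = €819.4192
2014-09-26 to 2014-12-31: 97 days, exemption €12,000 → (€217,000 − €12,000) × 1.2% × 97/365 = €653.7534
Total = €1,473.1726

€1,473.17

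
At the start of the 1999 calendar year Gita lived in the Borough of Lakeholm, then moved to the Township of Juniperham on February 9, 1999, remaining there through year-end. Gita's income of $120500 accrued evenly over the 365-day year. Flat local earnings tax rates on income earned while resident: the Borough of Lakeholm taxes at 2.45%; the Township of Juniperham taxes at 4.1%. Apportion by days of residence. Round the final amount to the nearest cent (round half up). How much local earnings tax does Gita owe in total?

The Borough of Lakeholm, January 1 – February 8, 1999: 39 days → $120500 × 2.45% × 39/365 = $315.4459
The Township of Juniperham, February 9 – December 31, 1999: 326 days → $120500 × 4.1% × 326/365 = $4412.6110
Total = $4728.0568

$4728.06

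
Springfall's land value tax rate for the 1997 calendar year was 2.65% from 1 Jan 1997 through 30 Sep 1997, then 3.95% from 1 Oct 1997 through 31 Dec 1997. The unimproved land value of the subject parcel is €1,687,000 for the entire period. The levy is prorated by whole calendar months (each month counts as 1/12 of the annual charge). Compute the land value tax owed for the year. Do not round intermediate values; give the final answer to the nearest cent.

€50,188.25

1 Jan – 30 Sep 1997: 9 months at 2.65% → €1,687,000 × 2.65% × 9/12 = €33,529.1250
1 Oct – 31 Dec 1997: 3 months at 3.95% → €1,687,000 × 3.95% × 3/12 = €16,659.1250
Total = €50,188.2500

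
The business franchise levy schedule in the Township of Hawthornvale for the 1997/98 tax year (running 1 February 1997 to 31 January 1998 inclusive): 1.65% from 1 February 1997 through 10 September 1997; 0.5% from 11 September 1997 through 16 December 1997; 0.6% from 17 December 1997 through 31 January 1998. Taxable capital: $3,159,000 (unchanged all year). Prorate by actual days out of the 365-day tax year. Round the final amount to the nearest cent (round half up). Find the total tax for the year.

1 February – 10 September 1997: 222 days at 1.65% → $3,159,000 × 1.65% × 222/365 = $31,702.5123
11 September – 16 December 1997: 97 days at 0.5% → $3,159,000 × 0.5% × 97/365 = $4,197.5753
17 December 1997 – 31 January 1998: 46 days at 0.6% → $3,159,000 × 0.6% × 46/365 = $2,388.7233
Total = $38,288.8110

$38,288.81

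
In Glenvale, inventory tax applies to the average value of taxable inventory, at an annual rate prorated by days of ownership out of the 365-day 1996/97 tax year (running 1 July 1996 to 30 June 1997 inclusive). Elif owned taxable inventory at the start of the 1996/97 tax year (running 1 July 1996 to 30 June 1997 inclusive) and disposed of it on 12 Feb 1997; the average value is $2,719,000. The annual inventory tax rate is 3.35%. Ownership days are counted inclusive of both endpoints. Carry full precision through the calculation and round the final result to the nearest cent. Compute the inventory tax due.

Days held (1 Jul 1996 – 12 Feb 1997): 227 out of 365
Tax = $2,719,000 × 3.35% × 227/365 = $56,648.3164

$56,648.32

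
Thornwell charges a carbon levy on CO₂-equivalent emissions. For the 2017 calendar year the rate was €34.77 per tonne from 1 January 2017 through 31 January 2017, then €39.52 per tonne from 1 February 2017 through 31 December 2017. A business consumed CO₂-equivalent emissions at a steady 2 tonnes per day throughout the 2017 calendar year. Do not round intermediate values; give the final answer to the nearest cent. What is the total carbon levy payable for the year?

€28,555.10

1 January – 31 January 2017: 31 days × 2 tonnes/day = 62 tonnes at €34.77/tonne → €2,155.74
1 February – 31 December 2017: 334 days × 2 tonnes/day = 668 tonnes at €39.52/tonne → €26,399.36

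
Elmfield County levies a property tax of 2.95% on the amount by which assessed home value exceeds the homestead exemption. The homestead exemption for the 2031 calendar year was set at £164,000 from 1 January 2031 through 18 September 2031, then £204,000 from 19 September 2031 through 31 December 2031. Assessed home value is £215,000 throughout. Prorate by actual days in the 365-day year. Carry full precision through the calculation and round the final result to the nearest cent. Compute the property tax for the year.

1 January – 18 September 2031: 261 days, exemption £164,000 → (£215,000 − £164,000) × 2.95% × 261/365 = £1,075.8205
19 September – 31 December 2031: 104 days, exemption £204,000 → (£215,000 − £204,000) × 2.95% × 104/365 = £92.4603
Total = £1,168.2808

£1,168.28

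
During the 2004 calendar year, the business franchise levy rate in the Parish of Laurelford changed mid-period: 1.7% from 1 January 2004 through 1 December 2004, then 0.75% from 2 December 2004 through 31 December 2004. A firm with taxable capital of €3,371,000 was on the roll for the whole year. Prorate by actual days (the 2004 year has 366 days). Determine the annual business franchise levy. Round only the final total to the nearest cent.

€54,682.04

1 January – 1 December 2004: 336 days at 1.7% → €3,371,000 × 1.7% × 336/366 = €52,609.7049
2 December – 31 December 2004: 30 days at 0.75% → €3,371,000 × 0.75% × 30/366 = €2,072.3361
Total = €54,682.0410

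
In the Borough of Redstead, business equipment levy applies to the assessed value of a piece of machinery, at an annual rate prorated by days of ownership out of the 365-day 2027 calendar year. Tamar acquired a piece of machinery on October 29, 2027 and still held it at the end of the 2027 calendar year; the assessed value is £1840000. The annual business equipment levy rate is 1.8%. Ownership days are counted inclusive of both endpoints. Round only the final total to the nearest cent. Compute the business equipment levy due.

£5807.34

Days held (October 29 – December 31, 2027): 64 out of 365
Tax = £1840000 × 1.8% × 64/365 = £5807.3425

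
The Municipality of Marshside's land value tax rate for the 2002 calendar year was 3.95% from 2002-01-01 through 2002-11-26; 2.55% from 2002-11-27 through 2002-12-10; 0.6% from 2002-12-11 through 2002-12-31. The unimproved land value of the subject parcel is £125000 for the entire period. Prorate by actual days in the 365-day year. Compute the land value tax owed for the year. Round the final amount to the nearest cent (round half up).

2002-01-01 to 2002-11-26: 330 days at 3.95% → £125000 × 3.95% × 330/365 = £4464.0411
2002-11-27 to 2002-12-10: 14 days at 2.55% → £125000 × 2.55% × 14/365 = £122.2603
2002-12-11 to 2002-12-31: 21 days at 0.6% → £125000 × 0.6% × 21/365 = £43.1507
Total = £4629.4521

£4629.45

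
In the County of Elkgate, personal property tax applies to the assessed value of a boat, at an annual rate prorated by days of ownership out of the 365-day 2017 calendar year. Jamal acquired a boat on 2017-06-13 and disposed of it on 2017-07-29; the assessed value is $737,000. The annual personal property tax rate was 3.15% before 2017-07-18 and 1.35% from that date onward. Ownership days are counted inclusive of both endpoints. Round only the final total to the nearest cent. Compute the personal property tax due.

$2,553.25

2017-06-13 to 2017-07-17: 35 days at 3.15% → $737,000 × 3.15% × 35/365 = $2,226.1438
2017-07-18 to 2017-07-29: 12 days at 1.35% → $737,000 × 1.35% × 12/365 = $327.1068
Total = $2,553.2507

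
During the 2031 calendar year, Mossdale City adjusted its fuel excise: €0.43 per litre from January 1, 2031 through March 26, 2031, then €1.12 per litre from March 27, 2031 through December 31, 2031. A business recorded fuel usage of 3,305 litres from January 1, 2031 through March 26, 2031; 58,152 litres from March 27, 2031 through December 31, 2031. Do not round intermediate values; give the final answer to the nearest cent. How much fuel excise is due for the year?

€66551.39

January 1 – March 26, 2031: 3,305 litres at €0.43/litre → €1421.15
March 27 – December 31, 2031: 58,152 litres at €1.12/litre → €65130.24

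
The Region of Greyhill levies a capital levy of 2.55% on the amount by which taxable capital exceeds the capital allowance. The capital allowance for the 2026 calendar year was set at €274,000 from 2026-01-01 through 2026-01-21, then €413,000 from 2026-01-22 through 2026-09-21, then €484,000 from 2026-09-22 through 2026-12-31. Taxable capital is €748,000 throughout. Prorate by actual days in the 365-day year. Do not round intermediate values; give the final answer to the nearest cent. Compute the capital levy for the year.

€8,245.44

2026-01-01 to 2026-01-21: 21 days, exemption €274,000 → (€748,000 − €274,000) × 2.55% × 21/365 = €695.4164
2026-01-22 to 2026-09-21: 243 days, exemption €413,000 → (€748,000 − €413,000) × 2.55% × 243/365 = €5,687.1986
2026-09-22 to 2026-12-31: 101 days, exemption €484,000 → (€748,000 − €484,000) × 2.55% × 101/365 = €1,862.8274
Total = €8,245.4425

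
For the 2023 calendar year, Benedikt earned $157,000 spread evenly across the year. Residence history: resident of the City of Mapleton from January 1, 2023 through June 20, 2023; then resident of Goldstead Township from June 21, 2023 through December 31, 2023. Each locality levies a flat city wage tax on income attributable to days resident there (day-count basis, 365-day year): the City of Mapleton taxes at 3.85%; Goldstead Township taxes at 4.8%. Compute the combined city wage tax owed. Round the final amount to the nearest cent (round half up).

The City of Mapleton, January 1 – June 20, 2023: 171 days → $157,000 × 3.85% × 171/365 = $2,831.8068
Goldstead Township, June 21 – December 31, 2023: 194 days → $157,000 × 4.8% × 194/365 = $4,005.4356
Total = $6,837.2425

$6,837.24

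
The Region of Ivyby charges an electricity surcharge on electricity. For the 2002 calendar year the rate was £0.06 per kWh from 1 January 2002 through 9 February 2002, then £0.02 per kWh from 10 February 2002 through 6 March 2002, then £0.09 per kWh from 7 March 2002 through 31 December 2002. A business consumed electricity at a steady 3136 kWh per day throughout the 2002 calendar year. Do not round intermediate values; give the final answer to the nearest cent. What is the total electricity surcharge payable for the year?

£93766.40

1 January – 9 February 2002: 40 days × 3136 kWh/day = 125,440 kWh at £0.06/kWh → £7526.40
10 February – 6 March 2002: 25 days × 3136 kWh/day = 78,400 kWh at £0.02/kWh → £1568.00
7 March – 31 December 2002: 300 days × 3136 kWh/day = 940,800 kWh at £0.09/kWh → £84672.00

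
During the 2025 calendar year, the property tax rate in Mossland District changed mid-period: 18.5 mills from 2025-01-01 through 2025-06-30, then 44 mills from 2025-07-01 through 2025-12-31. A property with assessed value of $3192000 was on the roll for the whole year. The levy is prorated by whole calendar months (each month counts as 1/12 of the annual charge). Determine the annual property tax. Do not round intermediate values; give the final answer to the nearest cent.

2025-01-01 to 2025-06-30: 6 months at 18.5 mills → $3192000 × 1.85% × 6/12 = $29526.0000
2025-07-01 to 2025-12-31: 6 months at 44 mills → $3192000 × 4.4% × 6/12 = $70224.0000
Total = $99750.0000

$99750.00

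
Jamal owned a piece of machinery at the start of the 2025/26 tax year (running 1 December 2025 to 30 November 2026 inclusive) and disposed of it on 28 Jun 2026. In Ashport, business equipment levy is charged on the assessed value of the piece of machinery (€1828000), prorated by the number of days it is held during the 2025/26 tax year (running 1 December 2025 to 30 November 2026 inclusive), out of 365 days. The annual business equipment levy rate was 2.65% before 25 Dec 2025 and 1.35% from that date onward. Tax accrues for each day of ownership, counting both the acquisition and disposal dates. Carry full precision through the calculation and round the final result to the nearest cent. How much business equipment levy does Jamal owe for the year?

1 Dec – 24 Dec 2025: 24 days at 2.65% → €1828000 × 2.65% × 24/365 = €3185.2274
25 Dec 2025 – 28 Jun 2026: 186 days at 1.35% → €1828000 × 1.35% × 186/365 = €12575.6384
Total = €15760.8658

€15760.87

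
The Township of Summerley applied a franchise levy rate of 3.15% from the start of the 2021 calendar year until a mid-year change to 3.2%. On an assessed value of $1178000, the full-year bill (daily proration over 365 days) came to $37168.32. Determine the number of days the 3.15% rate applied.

327 days

Let d = days at the first rate; then 365 − d days at the second rate.
$1178000 × [3.15%·d + 3.2%·(365−d)] / 365 = $37168.32
Solving gives d = 327, so the new rate took effect on 24 November 2021.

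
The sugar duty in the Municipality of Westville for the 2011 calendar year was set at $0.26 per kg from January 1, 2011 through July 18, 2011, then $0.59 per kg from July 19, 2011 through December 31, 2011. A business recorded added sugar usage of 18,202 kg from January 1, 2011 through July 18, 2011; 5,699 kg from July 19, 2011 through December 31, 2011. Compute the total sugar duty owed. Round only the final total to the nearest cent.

$8,094.93

January 1 – July 18, 2011: 18,202 kg at $0.26/kg → $4,732.52
July 19 – December 31, 2011: 5,699 kg at $0.59/kg → $3,362.41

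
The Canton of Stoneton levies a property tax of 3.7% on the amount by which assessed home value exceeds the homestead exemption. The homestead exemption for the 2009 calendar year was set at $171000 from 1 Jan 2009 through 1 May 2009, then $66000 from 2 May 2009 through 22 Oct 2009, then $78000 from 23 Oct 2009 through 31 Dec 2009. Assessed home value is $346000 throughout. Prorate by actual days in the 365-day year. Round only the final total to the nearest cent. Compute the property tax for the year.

1 Jan – 1 May 2009: 121 days, exemption $171000 → ($346000 − $171000) × 3.7% × 121/365 = $2146.5068
2 May – 22 Oct 2009: 174 days, exemption $66000 → ($346000 − $66000) × 3.7% × 174/365 = $4938.7397
23 Oct – 31 Dec 2009: 70 days, exemption $78000 → ($346000 − $78000) × 3.7% × 70/365 = $1901.6986
Total = $8986.9452

$8986.95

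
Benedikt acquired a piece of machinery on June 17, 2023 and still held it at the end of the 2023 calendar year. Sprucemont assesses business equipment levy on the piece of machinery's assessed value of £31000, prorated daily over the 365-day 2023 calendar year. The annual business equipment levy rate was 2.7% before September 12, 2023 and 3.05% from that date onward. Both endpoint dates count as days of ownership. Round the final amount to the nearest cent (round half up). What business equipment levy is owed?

June 17 – September 11, 2023: 87 days at 2.7% → £31000 × 2.7% × 87/365 = £199.5041
September 12 – December 31, 2023: 111 days at 3.05% → £31000 × 3.05% × 111/365 = £287.5356
Total = £487.0397

£487.04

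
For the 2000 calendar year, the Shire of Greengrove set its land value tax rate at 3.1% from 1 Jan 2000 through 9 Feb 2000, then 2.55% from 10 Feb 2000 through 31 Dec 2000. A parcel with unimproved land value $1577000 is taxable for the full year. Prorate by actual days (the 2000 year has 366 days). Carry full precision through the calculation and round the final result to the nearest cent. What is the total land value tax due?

1 Jan – 9 Feb 2000: 40 days at 3.1% → $1577000 × 3.1% × 40/366 = $5342.8415
10 Feb – 31 Dec 2000: 326 days at 2.55% → $1577000 × 2.55% × 326/366 = $35818.5820
Total = $41161.4235

$41161.42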